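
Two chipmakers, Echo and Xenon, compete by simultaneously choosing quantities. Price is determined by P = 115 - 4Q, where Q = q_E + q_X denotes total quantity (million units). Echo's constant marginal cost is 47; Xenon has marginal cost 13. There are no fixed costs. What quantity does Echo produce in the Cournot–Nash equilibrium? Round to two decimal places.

2.83

Echo's profit: π_E = (115 - 4Q)q_E - (47q_E). Setting ∂π_E/∂q_E = 0: 68 - 8q_E - 4(q_X) = 0.
Xenon's first-order condition: 102 - 8q_X - 4(q_E) = 0.
Rearranging gives the reaction functions q_E = (68 - 4q_X)/8 and q_X = (102 - 4q_E)/8.
Substituting one into the other gives q_E = 17/6 and q_X = 34/3.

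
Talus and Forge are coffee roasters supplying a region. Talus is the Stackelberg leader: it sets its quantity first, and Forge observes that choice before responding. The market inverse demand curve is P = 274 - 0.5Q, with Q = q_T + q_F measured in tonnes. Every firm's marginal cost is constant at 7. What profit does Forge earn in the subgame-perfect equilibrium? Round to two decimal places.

The follower Forge best-responds to any q_T: π_F = (274 - 0.5Q)q_F - 7q_F.
∂π_F/∂q_F = 267 - (1/2)q_T - q_F = 0 gives the reaction function q_F = (267 - (1/2)q_T).
The leader anticipates this reaction. Substituting into P = 274 - 0.5Q gives P = 281/2 - (1/4)q_T, so π_T = (281/2 - (1/4)q_T)q_T - 7q_T.
Maximising: ∂π_T/∂q_T = 267/2 - (1/2)q_T = 0, giving q_T = 267.
Then q_F = (267 - (1/2)·267) = 267/2.
Price P = 274 - (1/2)·(801/2) = 295/4.
Forge's profit: (295/4 - 7)·(267/2) = 8911.1250.

8911.13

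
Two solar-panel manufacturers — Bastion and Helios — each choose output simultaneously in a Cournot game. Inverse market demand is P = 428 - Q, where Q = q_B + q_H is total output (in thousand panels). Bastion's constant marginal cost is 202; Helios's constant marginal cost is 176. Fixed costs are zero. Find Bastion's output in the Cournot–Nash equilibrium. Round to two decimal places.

66.67

Bastion's profit: π_B = (428 - Q)q_B - (202q_B). Setting ∂π_B/∂q_B = 0: 226 - 2q_B - (q_H) = 0.
Helios's first-order condition: 252 - 2q_H - (q_B) = 0.
So q_B = (226 - q_H)/2 and q_H = (252 - q_B)/2.
Solving the pair: q_B = 200/3, q_H = 278/3.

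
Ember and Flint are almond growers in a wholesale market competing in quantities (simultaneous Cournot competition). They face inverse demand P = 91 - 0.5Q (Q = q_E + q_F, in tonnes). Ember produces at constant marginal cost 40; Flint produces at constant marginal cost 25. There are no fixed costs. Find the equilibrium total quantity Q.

Ember's profit: π_E = (91 - 0.5Q)q_E - (40q_E). Setting ∂π_E/∂q_E = 0: 51 - q_E - (1/2)(q_F) = 0.
Flint's profit: π_F = (91 - 0.5Q)q_F - (25q_F). Setting ∂π_F/∂q_F = 0: 66 - q_F - (1/2)(q_E) = 0.
Rearranging gives the reaction functions q_E = (51 - (1/2)q_F) and q_F = (66 - (1/2)q_E).
Substituting one into the other gives q_E = 24 and q_F = 54.
Total output Q = 24 + 54 = 78.

78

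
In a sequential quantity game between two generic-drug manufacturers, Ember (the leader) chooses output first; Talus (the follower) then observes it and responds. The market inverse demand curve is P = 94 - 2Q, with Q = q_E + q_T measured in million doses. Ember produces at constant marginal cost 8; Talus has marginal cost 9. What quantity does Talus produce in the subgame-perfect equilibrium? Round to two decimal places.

Solve by backward induction. Given q_E, the follower Talus maximises π_T = (94 - 2q_E - 2q_T)q_T - 9q_T.
Setting the follower's marginal profit to zero, 85 - 2q_E - 4q_T = 0, i.e. q_T = (85 - 2q_E)/4.
The leader anticipates this reaction. Substituting into P = 94 - 2Q gives P = 103/2 - q_E, so π_E = (103/2 - q_E)q_E - 8q_E.
Maximising: ∂π_E/∂q_E = 87/2 - 2q_E = 0, giving q_E = 87/4.
Then q_T = (85 - 2·(87/4))/4 = 83/8.

10.38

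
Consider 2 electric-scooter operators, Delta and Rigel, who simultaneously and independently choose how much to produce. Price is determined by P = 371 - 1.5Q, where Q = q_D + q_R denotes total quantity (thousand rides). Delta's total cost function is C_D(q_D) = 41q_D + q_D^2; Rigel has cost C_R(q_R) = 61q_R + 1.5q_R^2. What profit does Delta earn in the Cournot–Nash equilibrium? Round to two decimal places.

Delta's profit: π_D = (371 - 1.5Q)q_D - (41q_D + q_D²). Setting ∂π_D/∂q_D = 0: 330 - 5q_D - (3/2)(q_R) = 0.
Rigel's first-order condition: 310 - 6q_R - (3/2)(q_D) = 0.
Rearranging gives the reaction functions q_D = (330 - (3/2)q_R)/5 and q_R = (310 - (3/2)q_D)/6.
Solving the pair: q_D = 54.5946, q_R = 38.0180.
Price P = 371 - (3/2)·92.6126 = 232.0811.
Delta's profit: 232.0811·54.5946 - 41·54.5946 - 54.5946² = 7451.4244.

7451.42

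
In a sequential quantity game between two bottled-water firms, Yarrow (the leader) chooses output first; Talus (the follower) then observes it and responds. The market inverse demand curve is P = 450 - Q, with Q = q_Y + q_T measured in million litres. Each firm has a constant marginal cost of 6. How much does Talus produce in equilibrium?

Solve by backward induction. Given q_Y, the follower Talus maximises π_T = (450 - q_Y - q_T)q_T - 6q_T.
Follower FOC: 444 - q_Y - 2q_T = 0, so q_T(q_Y) = (444 - q_Y)/2.
Yarrow substitutes q_T(q_Y) into its own profit: π_Y = q_Y(450 - q_Y - (444 - q_Y)/2) - 6q_Y = (228 - (1/2)q_Y)q_Y - 6q_Y.
Maximising: ∂π_Y/∂q_Y = 222 - q_Y = 0, giving q_Y = 222.
Then q_T = (444 - 222)/2 = 111.

111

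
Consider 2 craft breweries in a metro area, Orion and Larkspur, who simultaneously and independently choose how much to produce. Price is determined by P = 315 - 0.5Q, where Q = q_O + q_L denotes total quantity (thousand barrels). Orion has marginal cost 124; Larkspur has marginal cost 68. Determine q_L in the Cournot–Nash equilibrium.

202

Orion's profit: π_O = (315 - 0.5Q)q_O - (124q_O). Setting ∂π_O/∂q_O = 0: 191 - q_O - (1/2)(q_L) = 0.
Larkspur's first-order condition: 247 - q_L - (1/2)(q_O) = 0.
Best responses: q_O = (191 - (1/2)q_L), q_L = (247 - (1/2)q_O).
Solving the pair: q_O = 90, q_L = 202.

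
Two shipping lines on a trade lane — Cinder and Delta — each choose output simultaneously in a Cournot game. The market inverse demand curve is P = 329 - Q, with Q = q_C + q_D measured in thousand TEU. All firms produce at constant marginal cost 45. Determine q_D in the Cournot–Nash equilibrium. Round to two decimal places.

94.67

A representative firm's profit is π_i = q_i(329 - Q) - 45q_i.
Setting ∂π_i/∂q_i = 0 with rivals' quantities fixed: 284 - 2q_i - q_j = 0.
With identical firms every q_j equals q_i, so q_j = q_i and 284 = 3q_i, giving q_i = 284/3.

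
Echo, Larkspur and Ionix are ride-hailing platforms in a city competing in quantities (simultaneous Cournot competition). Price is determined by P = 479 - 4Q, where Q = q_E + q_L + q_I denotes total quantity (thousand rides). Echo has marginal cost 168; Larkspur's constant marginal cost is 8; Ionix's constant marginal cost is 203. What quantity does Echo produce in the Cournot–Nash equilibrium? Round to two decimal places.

11.63

Echo's profit: π_E = (479 - 4Q)q_E - (168q_E). Setting ∂π_E/∂q_E = 0: 311 - 8q_E - 4(q_L + q_I) = 0.
Larkspur's first-order condition: 471 - 8q_L - 4(q_E + q_I) = 0.
Ionix's profit: π_I = (479 - 4Q)q_I - (203q_I). Setting ∂π_I/∂q_I = 0: 276 - 8q_I - 4(q_E + q_L) = 0.
Summing all 3 equations gives 1058 − 16Q = 0, hence Q = 529/8.
Back-substituting: q_E = (311 − 529/2)/4 = 93/8, q_L = (471 − 529/2)/4 = 413/8, q_I = (276 − 529/2)/4 = 23/8.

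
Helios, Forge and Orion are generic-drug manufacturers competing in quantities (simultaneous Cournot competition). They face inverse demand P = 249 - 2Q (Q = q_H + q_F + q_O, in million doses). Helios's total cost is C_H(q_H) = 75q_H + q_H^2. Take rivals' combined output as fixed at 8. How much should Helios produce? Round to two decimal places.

26.33

With rivals' combined output fixed at 8, Helios's profit is π_H = (249 - 2·8 - 2q_H)q_H - (75q_H + q_H²) = (233 - 2q_H)q_H - (75q_H + q_H²).
∂π_H/∂q_H = 158 - 6q_H = 0, so q_H = 79/3.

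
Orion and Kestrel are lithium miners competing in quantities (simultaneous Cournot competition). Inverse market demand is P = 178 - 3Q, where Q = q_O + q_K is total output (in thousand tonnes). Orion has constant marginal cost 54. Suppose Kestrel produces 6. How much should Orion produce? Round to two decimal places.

17.67

With the rival's output fixed at 6, Orion's profit is π_O = (178 - 3·6 - 3q_O)q_O - (54q_O) = (160 - 3q_O)q_O - (54q_O).
∂π_O/∂q_O = 106 - 6q_O = 0, so q_O = 53/3.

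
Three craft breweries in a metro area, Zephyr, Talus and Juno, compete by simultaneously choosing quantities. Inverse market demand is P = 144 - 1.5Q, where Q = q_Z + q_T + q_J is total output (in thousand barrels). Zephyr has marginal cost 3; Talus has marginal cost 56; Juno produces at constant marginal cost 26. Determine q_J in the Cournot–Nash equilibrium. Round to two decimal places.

Zephyr's profit: π_Z = (144 - 1.5Q)q_Z - (3q_Z). Setting ∂π_Z/∂q_Z = 0: 141 - 3q_Z - (3/2)(q_T + q_J) = 0.
Talus's profit: π_T = (144 - 1.5Q)q_T - (56q_T). Setting ∂π_T/∂q_T = 0: 88 - 3q_T - (3/2)(q_Z + q_J) = 0.
Juno's profit: π_J = (144 - 1.5Q)q_J - (26q_J). Setting ∂π_J/∂q_J = 0: 118 - 3q_J - (3/2)(q_Z + q_T) = 0.
Adding the 3 conditions: 347 − 3Q − 3Q = 0, i.e. Q = 347/6.
Back-substituting: q_Z = (141 − 347/4)/(3/2) = 217/6, q_T = (88 − 347/4)/(3/2) = 5/6, q_J = (118 − 347/4)/(3/2) = 125/6.

20.83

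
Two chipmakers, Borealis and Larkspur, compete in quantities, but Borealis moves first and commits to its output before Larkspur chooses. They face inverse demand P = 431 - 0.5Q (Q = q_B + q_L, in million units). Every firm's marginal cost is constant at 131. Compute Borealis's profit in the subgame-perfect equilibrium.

22500

The follower Larkspur best-responds to any q_B: π_L = (431 - 0.5Q)q_L - 131q_L.
Follower FOC: 300 - (1/2)q_B - q_L = 0, so q_L(q_B) = (300 - (1/2)q_B).
The leader anticipates this reaction. Substituting into P = 431 - 0.5Q gives P = 281 - (1/4)q_B, so π_B = (281 - (1/4)q_B)q_B - 131q_B.
The leader's first-order condition 150 - (1/2)q_B = 0 yields q_B = 300.
Then q_L = (300 - (1/2)·300) = 150.
Price P = 431 - (1/2)·450 = 206.
Borealis's profit: (206 - 131)·300 = 22500.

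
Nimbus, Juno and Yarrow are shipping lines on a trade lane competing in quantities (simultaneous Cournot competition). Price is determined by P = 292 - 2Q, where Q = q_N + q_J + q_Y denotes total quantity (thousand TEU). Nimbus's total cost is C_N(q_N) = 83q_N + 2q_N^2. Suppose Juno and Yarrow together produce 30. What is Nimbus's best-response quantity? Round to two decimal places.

18.63

With rivals' combined output fixed at 30, Nimbus's profit is π_N = (292 - 2·30 - 2q_N)q_N - (83q_N + 2q_N²) = (232 - 2q_N)q_N - (83q_N + 2q_N²).
∂π_N/∂q_N = 149 - 8q_N = 0, so q_N = 149/8.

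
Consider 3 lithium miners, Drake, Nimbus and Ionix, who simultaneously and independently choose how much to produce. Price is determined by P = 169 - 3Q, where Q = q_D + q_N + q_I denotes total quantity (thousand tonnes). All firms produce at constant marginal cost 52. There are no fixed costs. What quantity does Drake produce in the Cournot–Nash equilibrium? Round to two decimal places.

9.75

A representative firm's profit is π_i = q_i(169 - 3Q) - 52q_i.
Setting ∂π_i/∂q_i = 0 with rivals' quantities fixed: 117 - 6q_i - 3·Σ_{j≠i} q_j = 0.
With identical firms every q_j equals q_i, so Σ_{j≠i} q_j = 2q_i and 117 = 12q_i, giving q_i = 39/4.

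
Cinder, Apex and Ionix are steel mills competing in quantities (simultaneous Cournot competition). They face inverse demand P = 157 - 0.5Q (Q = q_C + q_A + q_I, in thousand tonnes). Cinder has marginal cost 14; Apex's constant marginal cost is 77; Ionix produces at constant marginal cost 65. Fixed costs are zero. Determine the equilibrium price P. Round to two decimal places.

78.25

Cinder's profit: π_C = (157 - 0.5Q)q_C - (14q_C). Setting ∂π_C/∂q_C = 0: 143 - q_C - (1/2)(q_A + q_I) = 0.
Apex's first-order condition: 80 - q_A - (1/2)(q_C + q_I) = 0.
Ionix's profit: π_I = (157 - 0.5Q)q_I - (65q_I). Setting ∂π_I/∂q_I = 0: 92 - q_I - (1/2)(q_C + q_A) = 0.
Summing all 3 equations gives 315 − 2Q = 0, hence Q = 315/2.
Back-substituting: q_C = (143 − 315/4)/(1/2) = 257/2, q_A = (80 − 315/4)/(1/2) = 5/2, q_I = (92 − 315/4)/(1/2) = 53/2.
Total output Q = 315/2, so price P = 157 - (1/2)·(315/2) = 313/4.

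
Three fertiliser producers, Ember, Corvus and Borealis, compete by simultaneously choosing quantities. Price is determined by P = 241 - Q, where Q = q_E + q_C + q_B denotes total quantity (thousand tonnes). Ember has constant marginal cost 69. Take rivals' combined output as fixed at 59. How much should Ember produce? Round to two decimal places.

56.50

With rivals' combined output fixed at 59, Ember's profit is π_E = (241 - 59 - q_E)q_E - (69q_E) = (182 - q_E)q_E - (69q_E).
∂π_E/∂q_E = 113 - 2q_E = 0, so q_E = 113/2.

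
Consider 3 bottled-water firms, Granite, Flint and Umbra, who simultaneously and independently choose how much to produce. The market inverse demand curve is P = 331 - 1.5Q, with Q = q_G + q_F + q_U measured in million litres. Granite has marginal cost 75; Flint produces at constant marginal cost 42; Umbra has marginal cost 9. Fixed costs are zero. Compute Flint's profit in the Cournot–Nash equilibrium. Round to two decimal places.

3480.04

Granite's profit: π_G = (331 - 1.5Q)q_G - (75q_G). Setting ∂π_G/∂q_G = 0: 256 - 3q_G - (3/2)(q_F + q_U) = 0.
Flint's first-order condition: 289 - 3q_F - (3/2)(q_G + q_U) = 0.
Umbra's profit: π_U = (331 - 1.5Q)q_U - (9q_U). Setting ∂π_U/∂q_U = 0: 322 - 3q_U - (3/2)(q_G + q_F) = 0.
Adding the 3 first-order conditions: 867 − 6Q = 0, so Q = 289/2.
Back-substituting: q_G = (256 − 867/4)/(3/2) = 157/6, q_F = (289 − 867/4)/(3/2) = 289/6, q_U = (322 − 867/4)/(3/2) = 421/6.
Price P = 331 - (3/2)·(289/2) = 457/4.
Flint's profit: (457/4 - 42)·(289/6) = 3480.0417.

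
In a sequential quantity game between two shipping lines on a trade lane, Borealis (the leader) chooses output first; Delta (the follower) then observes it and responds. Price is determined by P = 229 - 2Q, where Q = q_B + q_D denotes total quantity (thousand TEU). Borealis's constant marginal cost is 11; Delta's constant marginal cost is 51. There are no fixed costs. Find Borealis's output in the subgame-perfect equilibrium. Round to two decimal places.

64.50

Solve by backward induction. Given q_B, the follower Delta maximises π_D = (229 - 2q_B - 2q_D)q_D - 51q_D.
Follower FOC: 178 - 2q_B - 4q_D = 0, so q_D(q_B) = (178 - 2q_B)/4.
The leader anticipates this reaction. Substituting into P = 229 - 2Q gives P = 140 - q_B, so π_B = (140 - q_B)q_B - 11q_B.
The leader's first-order condition 129 - 2q_B = 0 yields q_B = 129/2.
Then q_D = (178 - 2·(129/2))/4 = 49/4.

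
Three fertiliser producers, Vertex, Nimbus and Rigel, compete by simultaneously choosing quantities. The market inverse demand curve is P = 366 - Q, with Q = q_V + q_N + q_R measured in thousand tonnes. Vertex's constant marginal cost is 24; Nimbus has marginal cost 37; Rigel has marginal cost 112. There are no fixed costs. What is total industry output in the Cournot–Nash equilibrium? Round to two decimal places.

Vertex's profit: π_V = (366 - Q)q_V - (24q_V). Setting ∂π_V/∂q_V = 0: 342 - 2q_V - (q_N + q_R) = 0.
Nimbus's profit: π_N = (366 - Q)q_N - (37q_N). Setting ∂π_N/∂q_N = 0: 329 - 2q_N - (q_V + q_R) = 0.
Rigel's profit: π_R = (366 - Q)q_R - (112q_R). Setting ∂π_R/∂q_R = 0: 254 - 2q_R - (q_V + q_N) = 0.
Adding the 3 first-order conditions: 925 − 4Q = 0, so Q = 925/4.
Back-substituting: q_V = (342 − 925/4) = 443/4, q_N = (329 − 925/4) = 391/4, q_R = (254 − 925/4) = 91/4.
Total output Q = 443/4 + 391/4 + 91/4 = 925/4.

231.25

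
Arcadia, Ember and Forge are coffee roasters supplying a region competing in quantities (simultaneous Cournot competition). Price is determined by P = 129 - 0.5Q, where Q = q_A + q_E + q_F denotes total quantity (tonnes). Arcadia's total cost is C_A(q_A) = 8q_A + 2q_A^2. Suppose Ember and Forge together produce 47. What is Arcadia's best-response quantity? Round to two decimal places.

With rivals' combined output fixed at 47, Arcadia's profit is π_A = (129 - (1/2)·47 - (1/2)q_A)q_A - (8q_A + 2q_A²) = (211/2 - (1/2)q_A)q_A - (8q_A + 2q_A²).
∂π_A/∂q_A = 195/2 - 5q_A = 0, so q_A = 39/2.

19.50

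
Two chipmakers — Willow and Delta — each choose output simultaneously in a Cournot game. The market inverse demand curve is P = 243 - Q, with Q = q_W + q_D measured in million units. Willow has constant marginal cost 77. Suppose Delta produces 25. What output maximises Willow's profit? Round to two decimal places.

With the rival's output fixed at 25, Willow's profit is π_W = (243 - 25 - q_W)q_W - (77q_W) = (218 - q_W)q_W - (77q_W).
∂π_W/∂q_W = 141 - 2q_W = 0, so q_W = 141/2.

70.50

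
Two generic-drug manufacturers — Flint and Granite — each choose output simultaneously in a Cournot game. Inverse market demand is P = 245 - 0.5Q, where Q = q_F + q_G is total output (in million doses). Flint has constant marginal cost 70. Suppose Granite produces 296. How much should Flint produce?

27

With the rival's output fixed at 296, Flint's profit is π_F = (245 - (1/2)·296 - (1/2)q_F)q_F - (70q_F) = (97 - (1/2)q_F)q_F - (70q_F).
∂π_F/∂q_F = 27 - q_F = 0, so q_F = 27.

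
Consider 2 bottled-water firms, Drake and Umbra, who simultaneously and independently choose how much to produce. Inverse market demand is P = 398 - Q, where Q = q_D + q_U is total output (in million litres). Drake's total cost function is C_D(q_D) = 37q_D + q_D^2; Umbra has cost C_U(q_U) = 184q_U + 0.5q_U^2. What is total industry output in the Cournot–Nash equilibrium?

Drake's profit: π_D = (398 - Q)q_D - (37q_D + q_D²). Setting ∂π_D/∂q_D = 0: 361 - 4q_D - (q_U) = 0.
Umbra's first-order condition: 214 - 3q_U - (q_D) = 0.
So q_D = (361 - q_U)/4 and q_U = (214 - q_D)/3.
Substituting one into the other gives q_D = 79 and q_U = 45.
Total output Q = 79 + 45 = 124.

124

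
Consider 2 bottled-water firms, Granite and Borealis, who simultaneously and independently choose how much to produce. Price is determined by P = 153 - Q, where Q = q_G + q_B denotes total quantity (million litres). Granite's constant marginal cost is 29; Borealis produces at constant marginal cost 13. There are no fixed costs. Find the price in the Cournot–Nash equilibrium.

65

Granite's profit: π_G = (153 - Q)q_G - (29q_G). Setting ∂π_G/∂q_G = 0: 124 - 2q_G - (q_B) = 0.
Borealis's profit: π_B = (153 - Q)q_B - (13q_B). Setting ∂π_B/∂q_B = 0: 140 - 2q_B - (q_G) = 0.
Rearranging gives the reaction functions q_G = (124 - q_B)/2 and q_B = (140 - q_G)/2.
Solving the pair: q_G = 36, q_B = 52.
Total output Q = 88, so price P = 153 - 88 = 65.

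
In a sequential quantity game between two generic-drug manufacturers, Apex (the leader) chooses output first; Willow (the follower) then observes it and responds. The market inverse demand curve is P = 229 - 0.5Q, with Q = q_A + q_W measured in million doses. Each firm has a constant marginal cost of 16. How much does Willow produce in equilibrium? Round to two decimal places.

106.50

The follower Willow best-responds to any q_A: π_W = (229 - 0.5Q)q_W - 16q_W.
Follower FOC: 213 - (1/2)q_A - q_W = 0, so q_W(q_A) = (213 - (1/2)q_A).
The leader anticipates this reaction. Substituting into P = 229 - 0.5Q gives P = 245/2 - (1/4)q_A, so π_A = (245/2 - (1/4)q_A)q_A - 16q_A.
Leader FOC: 213/2 - (1/2)q_A = 0, so q_A = 213.
Then q_W = (213 - (1/2)·213) = 213/2.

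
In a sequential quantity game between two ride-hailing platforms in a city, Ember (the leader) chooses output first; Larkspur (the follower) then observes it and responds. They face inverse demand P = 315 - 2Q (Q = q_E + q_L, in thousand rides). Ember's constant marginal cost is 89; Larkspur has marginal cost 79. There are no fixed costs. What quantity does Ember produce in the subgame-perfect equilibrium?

54

The follower Larkspur best-responds to any q_E: π_L = (315 - 2Q)q_L - 79q_L.
Follower FOC: 236 - 2q_E - 4q_L = 0, so q_L(q_E) = (236 - 2q_E)/4.
The leader anticipates this reaction. Substituting into P = 315 - 2Q gives P = 197 - q_E, so π_E = (197 - q_E)q_E - 89q_E.
Leader FOC: 108 - 2q_E = 0, so q_E = 54.
Then q_L = (236 - 2·54)/4 = 32.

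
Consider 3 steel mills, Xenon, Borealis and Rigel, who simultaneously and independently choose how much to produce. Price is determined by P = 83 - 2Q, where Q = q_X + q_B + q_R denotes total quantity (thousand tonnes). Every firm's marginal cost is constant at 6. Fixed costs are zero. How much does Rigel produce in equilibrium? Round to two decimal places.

9.63

Each firm earns π_i = (83 - 2Q)q_i - 6q_i.
First-order condition (treating rivals' output as given): 77 - 4q_i - 2·Σ_{j≠i} q_j = 0.
By symmetry each firm produces the same amount; substituting Σ_{j≠i} q_j = 2q_i yields q_i = 77/8.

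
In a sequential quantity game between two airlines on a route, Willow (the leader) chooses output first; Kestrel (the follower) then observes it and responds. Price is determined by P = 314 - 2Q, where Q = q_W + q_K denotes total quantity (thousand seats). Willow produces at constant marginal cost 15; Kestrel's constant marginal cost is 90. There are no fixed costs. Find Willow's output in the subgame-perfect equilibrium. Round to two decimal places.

93.50

Solve by backward induction. Given q_W, the follower Kestrel maximises π_K = (314 - 2q_W - 2q_K)q_K - 90q_K.
∂π_K/∂q_K = 224 - 2q_W - 4q_K = 0 gives the reaction function q_K = (224 - 2q_W)/4.
The leader anticipates this reaction. Substituting into P = 314 - 2Q gives P = 202 - q_W, so π_W = (202 - q_W)q_W - 15q_W.
Maximising: ∂π_W/∂q_W = 187 - 2q_W = 0, giving q_W = 187/2.
Then q_K = (224 - 2·(187/2))/4 = 37/4.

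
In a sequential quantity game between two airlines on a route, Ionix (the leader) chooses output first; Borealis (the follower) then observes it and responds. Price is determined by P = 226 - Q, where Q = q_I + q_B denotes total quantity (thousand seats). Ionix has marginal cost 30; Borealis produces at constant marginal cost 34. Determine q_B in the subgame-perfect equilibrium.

Solve by backward induction. Given q_I, the follower Borealis maximises π_B = (226 - q_I - q_B)q_B - 34q_B.
Setting the follower's marginal profit to zero, 192 - q_I - 2q_B = 0, i.e. q_B = (192 - q_I)/2.
Ionix substitutes q_B(q_I) into its own profit: π_I = q_I(226 - q_I - (192 - q_I)/2) - 30q_I = (130 - (1/2)q_I)q_I - 30q_I.
Maximising: ∂π_I/∂q_I = 100 - q_I = 0, giving q_I = 100.
Then q_B = (192 - 100)/2 = 46.

46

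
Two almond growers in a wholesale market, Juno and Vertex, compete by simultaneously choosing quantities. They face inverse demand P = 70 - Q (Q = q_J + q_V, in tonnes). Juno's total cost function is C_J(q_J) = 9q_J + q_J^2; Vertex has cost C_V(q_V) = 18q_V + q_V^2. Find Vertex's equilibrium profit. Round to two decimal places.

192.08

Juno's profit: π_J = (70 - Q)q_J - (9q_J + q_J²). Setting ∂π_J/∂q_J = 0: 61 - 4q_J - (q_V) = 0.
Vertex's profit: π_V = (70 - Q)q_V - (18q_V + q_V²). Setting ∂π_V/∂q_V = 0: 52 - 4q_V - (q_J) = 0.
Best responses: q_J = (61 - q_V)/4, q_V = (52 - q_J)/4.
Substituting one into the other gives q_J = 64/5 and q_V = 49/5.
Price P = 70 - 113/5 = 237/5.
Vertex's profit: (237/5)·(49/5) - 18·(49/5) - (49/5)² = 192.0800.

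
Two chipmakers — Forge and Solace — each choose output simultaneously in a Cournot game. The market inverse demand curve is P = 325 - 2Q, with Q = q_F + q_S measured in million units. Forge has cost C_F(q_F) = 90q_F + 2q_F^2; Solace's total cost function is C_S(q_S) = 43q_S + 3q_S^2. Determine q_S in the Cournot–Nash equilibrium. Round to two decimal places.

23.50

Forge's profit: π_F = (325 - 2Q)q_F - (90q_F + 2q_F²). Setting ∂π_F/∂q_F = 0: 235 - 8q_F - 2(q_S) = 0.
Solace's first-order condition: 282 - 10q_S - 2(q_F) = 0.
So q_F = (235 - 2q_S)/8 and q_S = (282 - 2q_F)/10.
Solving the pair: q_F = 47/2, q_S = 47/2.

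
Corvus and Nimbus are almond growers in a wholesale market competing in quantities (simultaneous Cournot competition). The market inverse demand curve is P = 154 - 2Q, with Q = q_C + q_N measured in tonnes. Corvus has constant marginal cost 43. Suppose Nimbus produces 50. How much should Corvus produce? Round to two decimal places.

2.75

With the rival's output fixed at 50, Corvus's profit is π_C = (154 - 2·50 - 2q_C)q_C - (43q_C) = (54 - 2q_C)q_C - (43q_C).
∂π_C/∂q_C = 11 - 4q_C = 0, so q_C = 11/4.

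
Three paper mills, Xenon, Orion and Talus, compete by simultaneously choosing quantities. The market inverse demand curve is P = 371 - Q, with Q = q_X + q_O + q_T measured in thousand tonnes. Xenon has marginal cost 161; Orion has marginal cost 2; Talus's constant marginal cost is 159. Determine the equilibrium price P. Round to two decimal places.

Xenon's profit: π_X = (371 - Q)q_X - (161q_X). Setting ∂π_X/∂q_X = 0: 210 - 2q_X - (q_O + q_T) = 0.
Orion's first-order condition: 369 - 2q_O - (q_X + q_T) = 0.
Talus's first-order condition: 212 - 2q_T - (q_X + q_O) = 0.
Summing all 3 equations gives 791 − 4Q = 0, hence Q = 791/4.
Back-substituting: q_X = (210 − 791/4) = 49/4, q_O = (369 − 791/4) = 685/4, q_T = (212 − 791/4) = 57/4.
Total output Q = 791/4, so price P = 371 - 791/4 = 693/4.

173.25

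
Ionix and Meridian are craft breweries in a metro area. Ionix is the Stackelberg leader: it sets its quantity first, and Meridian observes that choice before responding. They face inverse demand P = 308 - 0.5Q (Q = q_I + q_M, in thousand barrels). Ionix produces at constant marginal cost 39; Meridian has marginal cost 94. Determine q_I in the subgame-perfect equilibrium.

The follower Meridian best-responds to any q_I: π_M = (308 - 0.5Q)q_M - 94q_M.
Setting the follower's marginal profit to zero, 214 - (1/2)q_I - q_M = 0, i.e. q_M = (214 - (1/2)q_I).
Ionix substitutes q_M(q_I) into its own profit: π_I = q_I(308 - (1/2)q_I - (214 - (1/2)q_I)/2) - 39q_I = (201 - (1/4)q_I)q_I - 39q_I.
Maximising: ∂π_I/∂q_I = 162 - (1/2)q_I = 0, giving q_I = 324.
Then q_M = (214 - (1/2)·324) = 52.

324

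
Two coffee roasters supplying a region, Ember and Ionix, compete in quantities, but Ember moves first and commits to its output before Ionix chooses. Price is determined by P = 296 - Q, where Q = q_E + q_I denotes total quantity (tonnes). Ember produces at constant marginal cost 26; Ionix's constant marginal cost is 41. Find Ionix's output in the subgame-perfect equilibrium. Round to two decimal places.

56.25

The follower Ionix best-responds to any q_E: π_I = (296 - Q)q_I - 41q_I.
Setting the follower's marginal profit to zero, 255 - q_E - 2q_I = 0, i.e. q_I = (255 - q_E)/2.
Ember substitutes q_I(q_E) into its own profit: π_E = q_E(296 - q_E - (255 - q_E)/2) - 26q_E = (337/2 - (1/2)q_E)q_E - 26q_E.
Maximising: ∂π_E/∂q_E = 285/2 - q_E = 0, giving q_E = 285/2.
Then q_I = (255 - 285/2)/2 = 225/4.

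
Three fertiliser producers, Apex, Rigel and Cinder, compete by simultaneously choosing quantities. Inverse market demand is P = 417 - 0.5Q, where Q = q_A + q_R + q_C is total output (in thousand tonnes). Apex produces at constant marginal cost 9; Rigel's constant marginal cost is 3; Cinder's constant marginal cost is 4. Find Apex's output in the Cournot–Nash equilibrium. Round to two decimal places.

198.50

Apex's profit: π_A = (417 - 0.5Q)q_A - (9q_A). Setting ∂π_A/∂q_A = 0: 408 - q_A - (1/2)(q_R + q_C) = 0.
Rigel's profit: π_R = (417 - 0.5Q)q_R - (3q_R). Setting ∂π_R/∂q_R = 0: 414 - q_R - (1/2)(q_A + q_C) = 0.
Cinder's profit: π_C = (417 - 0.5Q)q_C - (4q_C). Setting ∂π_C/∂q_C = 0: 413 - q_C - (1/2)(q_A + q_R) = 0.
Adding the 3 conditions: 1235 − Q − Q = 0, i.e. Q = 1235/2.
Back-substituting: q_A = (408 − 1235/4)/(1/2) = 397/2, q_R = (414 − 1235/4)/(1/2) = 421/2, q_C = (413 − 1235/4)/(1/2) = 417/2.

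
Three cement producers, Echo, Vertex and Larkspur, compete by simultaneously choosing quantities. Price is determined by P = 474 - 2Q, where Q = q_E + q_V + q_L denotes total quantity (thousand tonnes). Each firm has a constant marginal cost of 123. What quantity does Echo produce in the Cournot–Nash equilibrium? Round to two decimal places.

Each firm earns π_i = (474 - 2Q)q_i - 123q_i.
Setting ∂π_i/∂q_i = 0 with rivals' quantities fixed: 351 - 4q_i - 2·Σ_{j≠i} q_j = 0.
By symmetry each firm produces the same amount; substituting Σ_{j≠i} q_j = 2q_i yields q_i = 351/8.

43.88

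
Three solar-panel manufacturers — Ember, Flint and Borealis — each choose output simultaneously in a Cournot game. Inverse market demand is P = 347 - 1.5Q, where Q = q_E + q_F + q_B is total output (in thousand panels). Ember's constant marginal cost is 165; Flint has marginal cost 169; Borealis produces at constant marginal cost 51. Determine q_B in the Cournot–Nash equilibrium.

88

Ember's profit: π_E = (347 - 1.5Q)q_E - (165q_E). Setting ∂π_E/∂q_E = 0: 182 - 3q_E - (3/2)(q_F + q_B) = 0.
Flint's profit: π_F = (347 - 1.5Q)q_F - (169q_F). Setting ∂π_F/∂q_F = 0: 178 - 3q_F - (3/2)(q_E + q_B) = 0.
Borealis's profit: π_B = (347 - 1.5Q)q_B - (51q_B). Setting ∂π_B/∂q_B = 0: 296 - 3q_B - (3/2)(q_E + q_F) = 0.
Adding the 3 conditions: 656 − 3Q − 3Q = 0, i.e. Q = 328/3.
Back-substituting: q_E = (182 − 164)/(3/2) = 12, q_F = (178 − 164)/(3/2) = 28/3, q_B = (296 − 164)/(3/2) = 88.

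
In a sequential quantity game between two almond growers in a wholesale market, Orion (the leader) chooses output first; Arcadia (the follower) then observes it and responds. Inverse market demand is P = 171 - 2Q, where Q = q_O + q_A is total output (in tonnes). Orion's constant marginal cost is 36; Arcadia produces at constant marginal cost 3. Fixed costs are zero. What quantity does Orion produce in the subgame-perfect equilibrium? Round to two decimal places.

The follower Arcadia best-responds to any q_O: π_A = (171 - 2Q)q_A - 3q_A.
∂π_A/∂q_A = 168 - 2q_O - 4q_A = 0 gives the reaction function q_A = (168 - 2q_O)/4.
The leader anticipates this reaction. Substituting into P = 171 - 2Q gives P = 87 - q_O, so π_O = (87 - q_O)q_O - 36q_O.
Maximising: ∂π_O/∂q_O = 51 - 2q_O = 0, giving q_O = 51/2.
Then q_A = (168 - 2·(51/2))/4 = 117/4.

25.50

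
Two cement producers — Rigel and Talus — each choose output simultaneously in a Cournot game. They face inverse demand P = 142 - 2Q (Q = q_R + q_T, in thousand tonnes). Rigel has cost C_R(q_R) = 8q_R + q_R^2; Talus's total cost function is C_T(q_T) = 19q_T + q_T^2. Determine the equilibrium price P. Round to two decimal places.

Rigel's profit: π_R = (142 - 2Q)q_R - (8q_R + q_R²). Setting ∂π_R/∂q_R = 0: 134 - 6q_R - 2(q_T) = 0.
Talus's profit: π_T = (142 - 2Q)q_T - (19q_T + q_T²). Setting ∂π_T/∂q_T = 0: 123 - 6q_T - 2(q_R) = 0.
So q_R = (134 - 2q_T)/6 and q_T = (123 - 2q_R)/6.
Solving the pair: q_R = 279/16, q_T = 235/16.
Total output Q = 257/8, so price P = 142 - 2·(257/8) = 311/4.

77.75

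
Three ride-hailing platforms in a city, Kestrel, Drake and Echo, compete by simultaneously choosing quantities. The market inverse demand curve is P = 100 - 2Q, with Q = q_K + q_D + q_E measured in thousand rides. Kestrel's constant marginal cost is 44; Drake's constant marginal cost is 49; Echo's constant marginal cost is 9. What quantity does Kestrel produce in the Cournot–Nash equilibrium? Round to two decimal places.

3.25

Kestrel's profit: π_K = (100 - 2Q)q_K - (44q_K). Setting ∂π_K/∂q_K = 0: 56 - 4q_K - 2(q_D + q_E) = 0.
Drake's first-order condition: 51 - 4q_D - 2(q_K + q_E) = 0.
Echo's first-order condition: 91 - 4q_E - 2(q_K + q_D) = 0.
Adding the 3 conditions: 198 − 4Q − 4Q = 0, i.e. Q = 99/4.
Back-substituting: q_K = (56 − 99/2)/2 = 13/4, q_D = (51 − 99/2)/2 = 3/4, q_E = (91 − 99/2)/2 = 83/4.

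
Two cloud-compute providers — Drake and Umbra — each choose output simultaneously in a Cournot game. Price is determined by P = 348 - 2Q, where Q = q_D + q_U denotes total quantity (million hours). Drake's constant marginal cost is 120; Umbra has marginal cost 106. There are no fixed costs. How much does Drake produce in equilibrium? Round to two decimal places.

35.67

Drake's profit: π_D = (348 - 2Q)q_D - (120q_D). Setting ∂π_D/∂q_D = 0: 228 - 4q_D - 2(q_U) = 0.
Umbra's profit: π_U = (348 - 2Q)q_U - (106q_U). Setting ∂π_U/∂q_U = 0: 242 - 4q_U - 2(q_D) = 0.
So q_D = (228 - 2q_U)/4 and q_U = (242 - 2q_D)/4.
Substituting one into the other gives q_D = 107/3 and q_U = 128/3.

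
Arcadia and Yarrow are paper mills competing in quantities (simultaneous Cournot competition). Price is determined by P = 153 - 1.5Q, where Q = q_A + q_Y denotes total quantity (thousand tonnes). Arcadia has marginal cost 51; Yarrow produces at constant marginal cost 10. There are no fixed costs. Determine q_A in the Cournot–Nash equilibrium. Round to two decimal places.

13.56

Arcadia's profit: π_A = (153 - 1.5Q)q_A - (51q_A). Setting ∂π_A/∂q_A = 0: 102 - 3q_A - (3/2)(q_Y) = 0.
Yarrow's first-order condition: 143 - 3q_Y - (3/2)(q_A) = 0.
Rearranging gives the reaction functions q_A = (102 - (3/2)q_Y)/3 and q_Y = (143 - (3/2)q_A)/3.
Substituting one into the other gives q_A = 122/9 and q_Y = 368/9.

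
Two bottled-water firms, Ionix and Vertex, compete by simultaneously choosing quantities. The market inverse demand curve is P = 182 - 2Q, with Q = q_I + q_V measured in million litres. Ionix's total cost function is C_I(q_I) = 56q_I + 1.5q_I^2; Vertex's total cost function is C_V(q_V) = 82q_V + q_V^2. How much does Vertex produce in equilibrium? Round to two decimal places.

Ionix's profit: π_I = (182 - 2Q)q_I - (56q_I + (3/2)q_I²). Setting ∂π_I/∂q_I = 0: 126 - 7q_I - 2(q_V) = 0.
Vertex's first-order condition: 100 - 6q_V - 2(q_I) = 0.
Best responses: q_I = (126 - 2q_V)/7, q_V = (100 - 2q_I)/6.
Substituting one into the other gives q_I = 278/19 and q_V = 224/19.

11.79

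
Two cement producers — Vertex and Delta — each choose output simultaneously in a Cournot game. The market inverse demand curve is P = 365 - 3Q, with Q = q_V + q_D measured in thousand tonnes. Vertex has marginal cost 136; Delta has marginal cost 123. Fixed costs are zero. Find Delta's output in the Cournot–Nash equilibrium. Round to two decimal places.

28.33

Vertex's profit: π_V = (365 - 3Q)q_V - (136q_V). Setting ∂π_V/∂q_V = 0: 229 - 6q_V - 3(q_D) = 0.
Delta's first-order condition: 242 - 6q_D - 3(q_V) = 0.
Rearranging gives the reaction functions q_V = (229 - 3q_D)/6 and q_D = (242 - 3q_V)/6.
Solving the pair: q_V = 24, q_D = 85/3.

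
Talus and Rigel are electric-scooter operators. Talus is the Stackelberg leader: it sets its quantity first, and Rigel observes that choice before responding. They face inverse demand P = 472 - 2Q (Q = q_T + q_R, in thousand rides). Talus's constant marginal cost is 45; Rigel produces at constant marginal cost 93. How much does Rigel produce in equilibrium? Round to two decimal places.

35.38

Solve by backward induction. Given q_T, the follower Rigel maximises π_R = (472 - 2q_T - 2q_R)q_R - 93q_R.
Setting the follower's marginal profit to zero, 379 - 2q_T - 4q_R = 0, i.e. q_R = (379 - 2q_T)/4.
Talus substitutes q_R(q_T) into its own profit: π_T = q_T(472 - 2q_T - (379 - 2q_T)/2) - 45q_T = (565/2 - q_T)q_T - 45q_T.
Maximising: ∂π_T/∂q_T = 475/2 - 2q_T = 0, giving q_T = 475/4.
Then q_R = (379 - 2·(475/4))/4 = 283/8.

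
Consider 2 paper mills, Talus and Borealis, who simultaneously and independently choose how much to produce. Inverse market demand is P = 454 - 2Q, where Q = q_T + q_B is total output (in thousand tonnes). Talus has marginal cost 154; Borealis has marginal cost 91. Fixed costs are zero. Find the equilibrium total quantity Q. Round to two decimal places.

110.50

Talus's profit: π_T = (454 - 2Q)q_T - (154q_T). Setting ∂π_T/∂q_T = 0: 300 - 4q_T - 2(q_B) = 0.
Borealis's first-order condition: 363 - 4q_B - 2(q_T) = 0.
So q_T = (300 - 2q_B)/4 and q_B = (363 - 2q_T)/4.
Substituting one into the other gives q_T = 79/2 and q_B = 71.
Total output Q = 79/2 + 71 = 221/2.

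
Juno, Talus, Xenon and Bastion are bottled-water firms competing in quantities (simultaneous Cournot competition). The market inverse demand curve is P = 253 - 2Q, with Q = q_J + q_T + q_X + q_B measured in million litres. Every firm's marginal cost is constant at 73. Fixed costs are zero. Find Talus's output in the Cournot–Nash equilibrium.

Each firm earns π_i = (253 - 2Q)q_i - 73q_i.
First-order condition (treating rivals' output as given): 180 - 4q_i - 2·Σ_{j≠i} q_j = 0.
By symmetry each firm produces the same amount; substituting Σ_{j≠i} q_j = 3q_i yields q_i = 180/10 = 18.

18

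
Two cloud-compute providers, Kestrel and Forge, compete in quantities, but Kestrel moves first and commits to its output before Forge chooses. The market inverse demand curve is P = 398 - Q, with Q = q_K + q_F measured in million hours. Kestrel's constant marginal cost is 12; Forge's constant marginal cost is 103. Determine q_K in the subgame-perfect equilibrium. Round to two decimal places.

238.50

The follower Forge best-responds to any q_K: π_F = (398 - Q)q_F - 103q_F.
∂π_F/∂q_F = 295 - q_K - 2q_F = 0 gives the reaction function q_F = (295 - q_K)/2.
The leader anticipates this reaction. Substituting into P = 398 - Q gives P = 501/2 - (1/2)q_K, so π_K = (501/2 - (1/2)q_K)q_K - 12q_K.
Leader FOC: 477/2 - q_K = 0, so q_K = 477/2.
Then q_F = (295 - 477/2)/2 = 113/4.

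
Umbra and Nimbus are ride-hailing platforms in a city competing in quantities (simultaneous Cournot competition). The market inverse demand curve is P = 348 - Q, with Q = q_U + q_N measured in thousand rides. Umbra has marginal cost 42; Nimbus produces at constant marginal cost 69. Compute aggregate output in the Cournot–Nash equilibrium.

195

Umbra's profit: π_U = (348 - Q)q_U - (42q_U). Setting ∂π_U/∂q_U = 0: 306 - 2q_U - (q_N) = 0.
Nimbus's profit: π_N = (348 - Q)q_N - (69q_N). Setting ∂π_N/∂q_N = 0: 279 - 2q_N - (q_U) = 0.
Rearranging gives the reaction functions q_U = (306 - q_N)/2 and q_N = (279 - q_U)/2.
Solving the pair: q_U = 111, q_N = 84.
Total output Q = 111 + 84 = 195.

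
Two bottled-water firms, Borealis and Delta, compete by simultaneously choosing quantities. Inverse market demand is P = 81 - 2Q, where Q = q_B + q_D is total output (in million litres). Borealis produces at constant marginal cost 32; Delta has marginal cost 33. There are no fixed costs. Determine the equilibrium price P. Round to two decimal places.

Borealis's profit: π_B = (81 - 2Q)q_B - (32q_B). Setting ∂π_B/∂q_B = 0: 49 - 4q_B - 2(q_D) = 0.
Delta's profit: π_D = (81 - 2Q)q_D - (33q_D). Setting ∂π_D/∂q_D = 0: 48 - 4q_D - 2(q_B) = 0.
Rearranging gives the reaction functions q_B = (49 - 2q_D)/4 and q_D = (48 - 2q_B)/4.
Substituting one into the other gives q_B = 25/3 and q_D = 47/6.
Total output Q = 97/6, so price P = 81 - 2·(97/6) = 146/3.

48.67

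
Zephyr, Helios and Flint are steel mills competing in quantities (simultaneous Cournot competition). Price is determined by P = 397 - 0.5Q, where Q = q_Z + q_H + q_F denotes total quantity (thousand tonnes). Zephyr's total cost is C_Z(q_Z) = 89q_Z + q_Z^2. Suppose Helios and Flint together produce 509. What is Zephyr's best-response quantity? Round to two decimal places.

With rivals' combined output fixed at 509, Zephyr's profit is π_Z = (397 - (1/2)·509 - (1/2)q_Z)q_Z - (89q_Z + q_Z²) = (285/2 - (1/2)q_Z)q_Z - (89q_Z + q_Z²).
∂π_Z/∂q_Z = 107/2 - 3q_Z = 0, so q_Z = 107/6.

17.83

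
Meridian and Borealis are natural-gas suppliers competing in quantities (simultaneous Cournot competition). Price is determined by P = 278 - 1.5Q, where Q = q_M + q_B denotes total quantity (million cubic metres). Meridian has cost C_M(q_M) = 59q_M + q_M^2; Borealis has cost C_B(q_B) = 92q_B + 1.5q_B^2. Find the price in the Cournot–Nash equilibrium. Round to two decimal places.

189.54

Meridian's profit: π_M = (278 - 1.5Q)q_M - (59q_M + q_M²). Setting ∂π_M/∂q_M = 0: 219 - 5q_M - (3/2)(q_B) = 0.
Borealis's first-order condition: 186 - 6q_B - (3/2)(q_M) = 0.
Best responses: q_M = (219 - (3/2)q_B)/5, q_B = (186 - (3/2)q_M)/6.
Solving the pair: q_M = 1380/37, q_B = 802/37.
Total output Q = 58.9730, so price P = 278 - (3/2)·58.9730 = 189.5405.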